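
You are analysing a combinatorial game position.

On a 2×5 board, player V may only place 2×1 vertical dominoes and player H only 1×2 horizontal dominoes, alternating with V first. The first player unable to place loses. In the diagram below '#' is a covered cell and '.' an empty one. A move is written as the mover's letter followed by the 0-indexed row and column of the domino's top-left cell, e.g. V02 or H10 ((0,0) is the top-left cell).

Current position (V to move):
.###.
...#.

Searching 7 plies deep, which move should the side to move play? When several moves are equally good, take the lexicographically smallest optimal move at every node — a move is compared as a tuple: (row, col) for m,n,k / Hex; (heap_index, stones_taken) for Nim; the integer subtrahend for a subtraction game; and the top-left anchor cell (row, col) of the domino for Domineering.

V's best at [.###./...#.]: V00

ply 1, V at .###./...#. | V00=+1→####./#..#.*; V04=-1→.####/...##
ply 2, H at ####./#..#. | H11=-1→####./####.*
ply 3, V at ####./####. | V04=+1→#####/#####*
ply 4: #####/##### is terminal -1 (H); from .###./...#. depth 7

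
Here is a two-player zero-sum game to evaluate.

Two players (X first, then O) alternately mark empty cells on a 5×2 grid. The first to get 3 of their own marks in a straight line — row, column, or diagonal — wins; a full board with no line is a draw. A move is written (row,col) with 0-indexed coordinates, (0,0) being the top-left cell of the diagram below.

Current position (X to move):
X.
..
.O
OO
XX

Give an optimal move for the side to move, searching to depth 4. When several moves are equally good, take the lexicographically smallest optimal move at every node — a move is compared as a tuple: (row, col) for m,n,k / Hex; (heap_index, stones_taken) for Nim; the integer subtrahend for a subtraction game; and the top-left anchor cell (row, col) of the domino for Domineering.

ply 1, X at X./../.O/OO/XX | (0,1)=-1→XX/../.O/OO/XX; (1,0)=-1→X./X./.O/OO/XX; (1,1)=+0→X./.X/.O/OO/XX*; (2,0)=-1→X./../XO/OO/XX
ply 2, O at X./.X/.O/OO/XX | (0,1)=+0→XO/.X/.O/OO/XX*; (1,0)=+0→X./OX/.O/OO/XX; (2,0)=+0→X./.X/OO/OO/XX
ply 3, X at XO/.X/.O/OO/XX | (1,0)=+0→XO/XX/.O/OO/XX*; (2,0)=+0→XO/.X/XO/OO/XX
ply 4, O at XO/XX/.O/OO/XX | (2,0)=+0→XO/XX/OO/OO/XX*
ply 5: XO/XX/OO/OO/XX is terminal +0 (X); from X./../.O/OO/XX depth 4

X's best at [X./../.O/OO/XX]: (1,1)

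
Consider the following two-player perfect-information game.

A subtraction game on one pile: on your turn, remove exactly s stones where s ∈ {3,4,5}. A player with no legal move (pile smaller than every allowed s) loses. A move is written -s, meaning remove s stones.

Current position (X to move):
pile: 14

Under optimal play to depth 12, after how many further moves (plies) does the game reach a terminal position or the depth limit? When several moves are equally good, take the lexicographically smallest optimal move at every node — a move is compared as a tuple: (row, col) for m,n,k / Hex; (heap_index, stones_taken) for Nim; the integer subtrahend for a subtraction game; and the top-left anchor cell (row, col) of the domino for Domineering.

PV length from [14]: 3 plies

[14] X move#1: -3:-1/11, -4:+1/10*, -5:+1/9
[10] O move#2: -3:-1/7*, -4:-1/6, -5:-1/5
[7] X move#3: -3:-1/4, -4:-1/3, -5:+1/2*
[2] end (terminal -1, O#4); searched 14 to 12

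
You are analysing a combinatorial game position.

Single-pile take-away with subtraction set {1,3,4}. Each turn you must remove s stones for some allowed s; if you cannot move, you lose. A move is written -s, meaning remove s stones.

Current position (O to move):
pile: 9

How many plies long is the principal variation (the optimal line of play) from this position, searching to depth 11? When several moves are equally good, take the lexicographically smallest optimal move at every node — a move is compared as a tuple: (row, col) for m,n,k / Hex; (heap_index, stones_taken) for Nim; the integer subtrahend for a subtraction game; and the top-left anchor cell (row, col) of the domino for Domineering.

ply 1, O at 9 | -1=-1→8*; -3=-1→6; -4=-1→5
ply 2, X at 8 | -1=+1→7*; -3=-1→5; -4=-1→4
ply 3, O at 7 | -1=-1→6*; -3=-1→4; -4=-1→3
ply 4, X at 6 | -1=-1→5; -3=-1→3; -4=+1→2*
ply 5, O at 2 | -1=-1→1*
ply 6, X at 1 | -1=+1→0*
ply 7: 0 is terminal -1 (O); from 9 depth 11

PV length from [9]: 6 plies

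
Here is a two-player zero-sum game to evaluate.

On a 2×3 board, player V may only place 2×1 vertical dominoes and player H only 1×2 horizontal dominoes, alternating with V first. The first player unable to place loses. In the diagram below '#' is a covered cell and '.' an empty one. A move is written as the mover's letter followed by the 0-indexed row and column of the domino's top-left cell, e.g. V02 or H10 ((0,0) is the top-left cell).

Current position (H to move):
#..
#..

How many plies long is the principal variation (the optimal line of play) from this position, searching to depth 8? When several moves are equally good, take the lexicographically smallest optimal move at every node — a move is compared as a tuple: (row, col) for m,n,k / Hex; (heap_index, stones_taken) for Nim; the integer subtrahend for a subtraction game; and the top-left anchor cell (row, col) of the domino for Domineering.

PV length from [#../#..]: 1 ply

[#../#..] H move#1: H01:+1/###/#..*, H11:+1/#../###
[###/#..] end (terminal -1, V#2); searched #../#.. to 8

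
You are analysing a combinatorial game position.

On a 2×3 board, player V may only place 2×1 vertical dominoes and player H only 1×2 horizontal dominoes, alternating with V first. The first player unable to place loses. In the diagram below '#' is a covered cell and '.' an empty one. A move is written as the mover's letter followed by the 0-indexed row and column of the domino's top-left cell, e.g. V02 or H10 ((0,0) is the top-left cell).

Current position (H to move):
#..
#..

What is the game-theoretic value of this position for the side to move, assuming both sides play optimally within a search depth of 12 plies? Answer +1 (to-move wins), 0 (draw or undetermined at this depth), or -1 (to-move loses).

value(#../#.., H) = +1

p1 H@[#../#..]: H01[###/#..]+1* H11[#../###]+1
p2 V@[###/#..] terminal -1; root [#../#..] d12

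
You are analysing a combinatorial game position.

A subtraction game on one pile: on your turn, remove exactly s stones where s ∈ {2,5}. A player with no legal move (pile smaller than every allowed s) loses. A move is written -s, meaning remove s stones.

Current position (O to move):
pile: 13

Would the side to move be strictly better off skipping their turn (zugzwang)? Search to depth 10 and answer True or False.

zugzwang(13, O) = False

p1 O@[13]: -2[11]+1* -5[8]+1
p2 X@[11]: -2[9]-1* -5[6]-1
p3 O@[9]: -2[7]+1* -5[4]+1
p4 X@[7]: -2[5]-1* -5[2]-1
p5 O@[5]: -2[3]-1 -5[0]+1*
p6 X@[0] terminal -1; root [13] d10
suppose O passes — search the same position with X to move:
pass> p1 X@[13]: -2[11]+1* -5[8]+1
pass> p2 O@[11]: -2[9]-1* -5[6]-1
pass> p3 X@[9]: -2[7]+1* -5[4]+1
pass> p4 O@[7]: -2[5]-1* -5[2]-1
pass> p5 X@[5]: -2[3]-1 -5[0]+1*
pass> p6 O@[0] terminal -1; root [13] d10
for O: play +1, pass -1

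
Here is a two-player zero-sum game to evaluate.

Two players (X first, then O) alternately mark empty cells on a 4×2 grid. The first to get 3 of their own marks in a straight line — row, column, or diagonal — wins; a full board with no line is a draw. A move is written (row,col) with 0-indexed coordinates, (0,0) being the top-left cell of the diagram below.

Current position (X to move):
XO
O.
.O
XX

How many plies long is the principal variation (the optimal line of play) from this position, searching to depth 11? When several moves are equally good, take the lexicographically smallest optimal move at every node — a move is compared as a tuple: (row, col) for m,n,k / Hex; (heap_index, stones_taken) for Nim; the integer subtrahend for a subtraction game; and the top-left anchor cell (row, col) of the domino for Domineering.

PV length from [XO/O./.O/XX]: 2 plies

[XO/O./.O/XX] X move#1: (1,1):+0/XO/OX/.O/XX*, (2,0):-1/XO/O./XO/XX
[XO/OX/.O/XX] O move#2: (2,0):+0/XO/OX/OO/XX*
[XO/OX/OO/XX] end (terminal +0, X#3); searched XO/O./.O/XX to 11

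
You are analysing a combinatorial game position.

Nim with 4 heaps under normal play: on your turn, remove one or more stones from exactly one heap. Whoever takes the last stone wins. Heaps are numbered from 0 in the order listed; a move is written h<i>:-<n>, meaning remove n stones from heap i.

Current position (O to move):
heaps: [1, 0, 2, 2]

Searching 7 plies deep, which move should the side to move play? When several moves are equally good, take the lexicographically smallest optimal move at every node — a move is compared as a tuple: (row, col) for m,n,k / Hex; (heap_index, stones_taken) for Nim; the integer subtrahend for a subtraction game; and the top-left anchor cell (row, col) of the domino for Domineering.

ply 1, O at (1,0,2,2) | h0:-1=+1→(0,0,2,2)*; h2:-1=-1→(1,0,1,2); h2:-2=-1→(1,0,0,2); h3:-1=-1→(1,0,2,1); h3:-2=-1→(1,0,2,0)
ply 2, X at (0,0,2,2) | h2:-1=-1→(0,0,1,2)*; h2:-2=-1→(0,0,0,2); h3:-1=-1→(0,0,2,1); h3:-2=-1→(0,0,2,0)
ply 3, O at (0,0,1,2) | h2:-1=-1→(0,0,0,2); h3:-1=+1→(0,0,1,1)*; h3:-2=-1→(0,0,1,0)
ply 4, X at (0,0,1,1) | h2:-1=-1→(0,0,0,1)*; h3:-1=-1→(0,0,1,0)
ply 5, O at (0,0,0,1) | h3:-1=+1→(0,0,0,0)*
ply 6: (0,0,0,0) is terminal -1 (X); from (1,0,2,2) depth 7

O's best at [(1,0,2,2)]: h0:-1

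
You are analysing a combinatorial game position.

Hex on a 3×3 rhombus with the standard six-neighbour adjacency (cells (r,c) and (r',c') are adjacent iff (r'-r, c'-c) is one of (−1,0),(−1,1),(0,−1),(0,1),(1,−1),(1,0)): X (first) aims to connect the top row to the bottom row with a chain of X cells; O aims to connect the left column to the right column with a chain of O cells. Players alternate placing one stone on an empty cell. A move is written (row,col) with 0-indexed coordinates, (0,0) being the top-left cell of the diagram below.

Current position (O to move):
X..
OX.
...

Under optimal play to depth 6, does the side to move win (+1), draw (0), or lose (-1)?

p1 O@[X../OX./...]: (0,1)[XO./OX./...]-1* (0,2)[X.O/OX./...]-1 (1,2)[X../OXO/...]-1 (2,0)[X../OX./O..]-1 (2,1)[X../OX./.O.]-1 (2,2)[X../OX./..O]-1
p2 X@[XO./OX./...]: (0,2)[XOX/OX./...]+1* (1,2)[XO./OXX/...]-1 (2,0)[XO./OX./X..]-1 (2,1)[XO./OX./.X.]-1 (2,2)[XO./OX./..X]-1
p3 O@[XOX/OX./...]: (1,2)[XOX/OXO/...]-1* (2,0)[XOX/OX./O..]-1 (2,1)[XOX/OX./.O.]-1 (2,2)[XOX/OX./..O]-1
p4 X@[XOX/OXO/...]: (2,0)[XOX/OXO/X..]+1* (2,1)[XOX/OXO/.X.]+1 (2,2)[XOX/OXO/..X]+1
p5 O@[XOX/OXO/X..] terminal -1; root [X../OX./...] d6

value(X../OX./..., O) = -1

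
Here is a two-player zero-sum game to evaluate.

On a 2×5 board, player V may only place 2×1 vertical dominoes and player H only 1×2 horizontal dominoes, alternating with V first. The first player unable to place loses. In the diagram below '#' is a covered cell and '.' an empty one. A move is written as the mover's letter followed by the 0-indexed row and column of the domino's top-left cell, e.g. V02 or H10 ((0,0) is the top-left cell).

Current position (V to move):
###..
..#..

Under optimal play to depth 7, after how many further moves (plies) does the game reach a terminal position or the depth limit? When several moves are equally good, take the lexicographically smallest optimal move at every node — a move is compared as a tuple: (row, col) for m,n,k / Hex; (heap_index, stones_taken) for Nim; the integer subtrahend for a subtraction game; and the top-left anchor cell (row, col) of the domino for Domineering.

PV length from [###../..#..]: 3 plies

p1 V@[###../..#..]: V03[####./..##.]+1* V04[###.#/..#.#]+1
p2 H@[####./..##.]: H10[####./####.]-1*
p3 V@[####./####.]: V04[#####/#####]+1*
p4 H@[#####/#####] terminal -1; root [###../..#..] d7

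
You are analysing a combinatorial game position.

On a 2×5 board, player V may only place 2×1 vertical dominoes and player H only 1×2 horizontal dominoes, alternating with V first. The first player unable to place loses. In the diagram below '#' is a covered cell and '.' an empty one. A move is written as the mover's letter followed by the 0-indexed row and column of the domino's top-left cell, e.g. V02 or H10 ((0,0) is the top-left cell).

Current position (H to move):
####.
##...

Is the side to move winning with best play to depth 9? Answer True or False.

H winning at [####./##...]: True

ply 1, H at ####./##... | H12=-1→####./####.; H13=+1→####./##.##*
ply 2: ####./##.## is terminal -1 (V); from ####./##... depth 9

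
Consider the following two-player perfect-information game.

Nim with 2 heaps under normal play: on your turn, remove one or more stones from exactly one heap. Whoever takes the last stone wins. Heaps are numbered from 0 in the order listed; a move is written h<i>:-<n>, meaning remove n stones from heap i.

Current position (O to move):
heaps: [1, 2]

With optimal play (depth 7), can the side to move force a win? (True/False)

p1 O@[(1,2)]: h0:-1[(0,2)]-1 h1:-1[(1,1)]+1* h1:-2[(1,0)]-1
p2 X@[(1,1)]: h0:-1[(0,1)]-1* h1:-1[(1,0)]-1
p3 O@[(0,1)]: h1:-1[(0,0)]+1*
p4 X@[(0,0)] terminal -1; root [(1,2)] d7

O winning at [(1,2)]: True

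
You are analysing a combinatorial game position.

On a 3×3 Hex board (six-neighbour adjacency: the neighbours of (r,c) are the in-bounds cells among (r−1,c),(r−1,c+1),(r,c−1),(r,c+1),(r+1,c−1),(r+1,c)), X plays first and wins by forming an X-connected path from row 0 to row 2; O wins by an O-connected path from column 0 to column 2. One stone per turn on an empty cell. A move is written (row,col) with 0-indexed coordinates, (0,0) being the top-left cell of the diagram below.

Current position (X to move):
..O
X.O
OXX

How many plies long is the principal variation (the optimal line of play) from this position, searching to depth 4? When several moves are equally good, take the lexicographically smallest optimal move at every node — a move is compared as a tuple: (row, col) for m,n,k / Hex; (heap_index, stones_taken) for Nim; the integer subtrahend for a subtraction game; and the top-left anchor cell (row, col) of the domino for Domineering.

p1 X@[..O/X.O/OXX]: (0,0)[X.O/X.O/OXX]-1 (0,1)[.XO/X.O/OXX]-1 (1,1)[..O/XXO/OXX]+1*
p2 O@[..O/XXO/OXX]: (0,0)[O.O/XXO/OXX]-1* (0,1)[.OO/XXO/OXX]-1
p3 X@[O.O/XXO/OXX]: (0,1)[OXO/XXO/OXX]+1*
p4 O@[OXO/XXO/OXX] terminal -1; root [..O/X.O/OXX] d4

PV length from [..O/X.O/OXX]: 3 plies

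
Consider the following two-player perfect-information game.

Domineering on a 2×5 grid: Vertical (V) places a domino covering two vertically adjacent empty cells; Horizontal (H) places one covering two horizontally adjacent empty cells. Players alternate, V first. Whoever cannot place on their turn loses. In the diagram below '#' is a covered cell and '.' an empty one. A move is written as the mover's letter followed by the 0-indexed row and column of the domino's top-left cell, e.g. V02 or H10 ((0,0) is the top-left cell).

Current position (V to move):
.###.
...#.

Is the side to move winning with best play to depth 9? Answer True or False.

[.###./...#.] V move#1: V00:+1/####./#..#.*, V04:-1/.####/...##
[####./#..#.] H move#2: H11:-1/####./####.*
[####./####.] V move#3: V04:+1/#####/#####*
[#####/#####] end (terminal -1, H#4); searched .###./...#. to 9

V winning at [.###./...#.]: True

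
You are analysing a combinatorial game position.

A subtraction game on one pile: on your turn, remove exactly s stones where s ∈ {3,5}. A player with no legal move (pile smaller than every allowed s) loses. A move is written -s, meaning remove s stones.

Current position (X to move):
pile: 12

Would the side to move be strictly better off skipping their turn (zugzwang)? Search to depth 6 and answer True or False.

[12] X move#1: -3:+1/9*, -5:-1/7
[9] O move#2: -3:-1/6*, -5:-1/4
[6] X move#3: -3:-1/3, -5:+1/1*
[1] end (terminal -1, O#4); searched 12 to 6
suppose X passes — search the same position with O to move:
pass> [12] O move#1: -3:+1/9*, -5:-1/7
pass> [9] X move#2: -3:-1/6*, -5:-1/4
pass> [6] O move#3: -3:-1/3, -5:+1/1*
pass> [1] end (terminal -1, X#4); searched 12 to 6
for X: play +1, pass -1

zugzwang(12, X) = False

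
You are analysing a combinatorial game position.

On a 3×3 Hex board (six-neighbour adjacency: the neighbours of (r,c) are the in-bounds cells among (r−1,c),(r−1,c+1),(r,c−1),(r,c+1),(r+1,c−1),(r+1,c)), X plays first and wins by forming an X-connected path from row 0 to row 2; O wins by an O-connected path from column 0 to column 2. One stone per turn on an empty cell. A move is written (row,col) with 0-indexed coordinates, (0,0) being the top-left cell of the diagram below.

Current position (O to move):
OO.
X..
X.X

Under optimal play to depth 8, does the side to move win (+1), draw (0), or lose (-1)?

[OO./X../X.X] O move#1: (0,2):+1/OOO/X../X.X*, (1,1):+1/OO./XO./X.X, (1,2):+1/OO./X.O/X.X, (2,1):-1/OO./X../XOX
[OOO/X../X.X] end (terminal -1, X#2); searched OO./X../X.X to 8

value(OO./X../X.X, O) = +1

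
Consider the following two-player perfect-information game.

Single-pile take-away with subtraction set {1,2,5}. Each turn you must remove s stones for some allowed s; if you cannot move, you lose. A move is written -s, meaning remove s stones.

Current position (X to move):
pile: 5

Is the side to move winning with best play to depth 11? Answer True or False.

p1 X@[5]: -1[4]-1 -2[3]+1* -5[0]+1
p2 O@[3]: -1[2]-1* -2[1]-1
p3 X@[2]: -1[1]-1 -2[0]+1*
p4 O@[0] terminal -1; root [5] d11

X winning at [5]: True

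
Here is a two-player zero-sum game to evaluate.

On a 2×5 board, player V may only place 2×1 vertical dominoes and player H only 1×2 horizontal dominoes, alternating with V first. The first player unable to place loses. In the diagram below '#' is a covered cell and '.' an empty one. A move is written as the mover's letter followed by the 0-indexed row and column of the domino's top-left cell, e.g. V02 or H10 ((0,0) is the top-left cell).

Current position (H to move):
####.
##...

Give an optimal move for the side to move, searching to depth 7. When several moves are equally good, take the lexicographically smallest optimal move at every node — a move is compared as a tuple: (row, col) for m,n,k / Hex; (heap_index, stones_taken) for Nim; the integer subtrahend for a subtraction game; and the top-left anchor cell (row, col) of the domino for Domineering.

[####./##...] H move#1: H12:-1/####./####., H13:+1/####./##.##*
[####./##.##] end (terminal -1, V#2); searched ####./##... to 7

H's best at [####./##...]: H13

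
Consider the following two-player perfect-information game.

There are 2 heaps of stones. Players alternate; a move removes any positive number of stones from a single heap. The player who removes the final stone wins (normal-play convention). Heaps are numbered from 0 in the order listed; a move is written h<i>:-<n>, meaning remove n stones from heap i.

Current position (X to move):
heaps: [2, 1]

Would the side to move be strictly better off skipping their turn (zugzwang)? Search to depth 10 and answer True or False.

[(2,1)] X move#1: h0:-1:+1/(1,1)*, h0:-2:-1/(0,1), h1:-1:-1/(2,0)
[(1,1)] O move#2: h0:-1:-1/(0,1)*, h1:-1:-1/(1,0)
[(0,1)] X move#3: h1:-1:+1/(0,0)*
[(0,0)] end (terminal -1, O#4); searched (2,1) to 10
suppose X passes — search the same position with O to move:
pass> [(2,1)] O move#1: h0:-1:+1/(1,1)*, h0:-2:-1/(0,1), h1:-1:-1/(2,0)
pass> [(1,1)] X move#2: h0:-1:-1/(0,1)*, h1:-1:-1/(1,0)
pass> [(0,1)] O move#3: h1:-1:+1/(0,0)*
pass> [(0,0)] end (terminal -1, X#4); searched (2,1) to 10
for X: play +1, pass -1

zugzwang((2,1), X) = False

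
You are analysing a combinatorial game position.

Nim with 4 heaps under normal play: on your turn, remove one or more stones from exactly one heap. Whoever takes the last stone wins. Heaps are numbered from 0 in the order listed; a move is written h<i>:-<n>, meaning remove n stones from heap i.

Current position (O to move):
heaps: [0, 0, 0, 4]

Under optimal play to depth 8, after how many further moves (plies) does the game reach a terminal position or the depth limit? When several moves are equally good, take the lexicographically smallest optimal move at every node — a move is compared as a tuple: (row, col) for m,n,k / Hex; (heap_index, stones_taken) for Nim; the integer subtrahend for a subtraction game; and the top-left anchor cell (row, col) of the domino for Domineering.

p1 O@[(0,0,0,4)]: h3:-1[(0,0,0,3)]-1 h3:-2[(0,0,0,2)]-1 h3:-3[(0,0,0,1)]-1 h3:-4[(0,0,0,0)]+1*
p2 X@[(0,0,0,0)] terminal -1; root [(0,0,0,4)] d8

PV length from [(0,0,0,4)]: 1 ply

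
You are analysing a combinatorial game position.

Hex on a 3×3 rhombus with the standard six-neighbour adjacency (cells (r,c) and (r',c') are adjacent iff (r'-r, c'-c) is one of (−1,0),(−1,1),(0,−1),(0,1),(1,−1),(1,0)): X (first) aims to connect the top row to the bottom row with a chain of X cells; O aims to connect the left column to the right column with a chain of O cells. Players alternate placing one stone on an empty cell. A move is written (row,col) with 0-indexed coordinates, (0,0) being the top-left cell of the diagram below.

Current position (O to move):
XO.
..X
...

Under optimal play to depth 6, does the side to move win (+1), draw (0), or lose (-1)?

value(XO./..X/..., O) = -1

ply 1, O at XO./..X/... | (0,2)=-1→XOO/..X/...*; (1,0)=-1→XO./O.X/...; (1,1)=-1→XO./.OX/...; (2,0)=-1→XO./..X/O..; (2,1)=-1→XO./..X/.O.; (2,2)=-1→XO./..X/..O
ply 2, X at XOO/..X/... | (1,0)=+1→XOO/X.X/...*; (1,1)=-1→XOO/.XX/...; (2,0)=-1→XOO/..X/X..; (2,1)=-1→XOO/..X/.X.; (2,2)=-1→XOO/..X/..X
ply 3, O at XOO/X.X/... | (1,1)=-1→XOO/XOX/...*; (2,0)=-1→XOO/X.X/O..; (2,1)=-1→XOO/X.X/.O.; (2,2)=-1→XOO/X.X/..O
ply 4, X at XOO/XOX/... | (2,0)=+1→XOO/XOX/X..*; (2,1)=-1→XOO/XOX/.X.; (2,2)=-1→XOO/XOX/..X
ply 5: XOO/XOX/X.. is terminal -1 (O); from XO./..X/... depth 6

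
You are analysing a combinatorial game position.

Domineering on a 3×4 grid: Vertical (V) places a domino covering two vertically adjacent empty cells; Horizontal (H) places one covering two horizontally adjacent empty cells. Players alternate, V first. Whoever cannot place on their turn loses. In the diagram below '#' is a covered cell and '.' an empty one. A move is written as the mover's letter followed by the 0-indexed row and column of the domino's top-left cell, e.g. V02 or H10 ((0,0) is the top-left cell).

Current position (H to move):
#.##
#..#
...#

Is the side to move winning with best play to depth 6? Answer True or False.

p1 H@[#.##/#..#/...#]: H11[#.##/####/...#]+1* H20[#.##/#..#/##.#]-1 H21[#.##/#..#/.###]-1
p2 V@[#.##/####/...#] terminal -1; root [#.##/#..#/...#] d6

H winning at [#.##/#..#/...#]: True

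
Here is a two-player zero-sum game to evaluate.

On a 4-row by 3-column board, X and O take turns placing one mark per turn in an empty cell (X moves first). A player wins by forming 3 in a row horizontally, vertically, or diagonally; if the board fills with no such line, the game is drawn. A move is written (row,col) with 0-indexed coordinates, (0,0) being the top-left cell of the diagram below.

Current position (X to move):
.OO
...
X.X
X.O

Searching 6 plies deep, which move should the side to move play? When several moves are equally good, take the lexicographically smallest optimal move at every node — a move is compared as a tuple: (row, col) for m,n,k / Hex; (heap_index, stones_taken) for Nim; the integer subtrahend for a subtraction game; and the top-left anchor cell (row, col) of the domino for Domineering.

[.OO/.../X.X/X.O] X move#1: (0,0):+1/XOO/.../X.X/X.O*, (1,0):+1/.OO/X../X.X/X.O, (1,1):-1/.OO/.X./X.X/X.O, (1,2):-1/.OO/..X/X.X/X.O, (2,1):+1/.OO/.../XXX/X.O, (3,1):-1/.OO/.../X.X/XXO
[XOO/.../X.X/X.O] O move#2: (1,0):-1/XOO/O../X.X/X.O*, (1,1):-1/XOO/.O./X.X/X.O, (1,2):-1/XOO/..O/X.X/X.O, (2,1):-1/XOO/.../XOX/X.O, (3,1):-1/XOO/.../X.X/XOO
[XOO/O../X.X/X.O] X move#3: (1,1):+1/XOO/OX./X.X/X.O*, (1,2):-1/XOO/O.X/X.X/X.O, (2,1):+1/XOO/O../XXX/X.O, (3,1):-1/XOO/O../X.X/XXO
[XOO/OX./X.X/X.O] end (terminal -1, O#4); searched .OO/.../X.X/X.O to 6

X's best at [.OO/.../X.X/X.O]: (0,0)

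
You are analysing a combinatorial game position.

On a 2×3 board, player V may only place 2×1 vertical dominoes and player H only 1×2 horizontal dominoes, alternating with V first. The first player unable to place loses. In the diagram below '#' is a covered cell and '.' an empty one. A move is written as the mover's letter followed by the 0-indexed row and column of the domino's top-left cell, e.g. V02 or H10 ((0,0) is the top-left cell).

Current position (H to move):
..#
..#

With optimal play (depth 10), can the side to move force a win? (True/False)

[..#/..#] H move#1: H00:+1/###/..#*, H10:+1/..#/###
[###/..#] end (terminal -1, V#2); searched ..#/..# to 10

H winning at [..#/..#]: True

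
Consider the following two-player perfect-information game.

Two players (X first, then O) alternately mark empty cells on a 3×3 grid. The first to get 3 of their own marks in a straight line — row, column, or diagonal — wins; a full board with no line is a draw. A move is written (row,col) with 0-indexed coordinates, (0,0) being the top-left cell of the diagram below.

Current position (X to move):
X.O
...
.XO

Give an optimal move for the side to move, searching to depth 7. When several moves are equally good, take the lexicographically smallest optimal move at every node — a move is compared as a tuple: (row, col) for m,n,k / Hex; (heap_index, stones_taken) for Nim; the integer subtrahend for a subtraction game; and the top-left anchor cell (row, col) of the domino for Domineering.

ply 1, X at X.O/.../.XO | (0,1)=-1→XXO/.../.XO; (1,0)=-1→X.O/X../.XO; (1,1)=-1→X.O/.X./.XO; (1,2)=+0→X.O/..X/.XO*; (2,0)=-1→X.O/.../XXO
ply 2, O at X.O/..X/.XO | (0,1)=-1→XOO/..X/.XO; (1,0)=+0→X.O/O.X/.XO*; (1,1)=+0→X.O/.OX/.XO; (2,0)=-1→X.O/..X/OXO
ply 3, X at X.O/O.X/.XO | (0,1)=+0→XXO/O.X/.XO*; (1,1)=+0→X.O/OXX/.XO; (2,0)=+0→X.O/O.X/XXO
ply 4, O at XXO/O.X/.XO | (1,1)=+0→XXO/OOX/.XO*; (2,0)=-1→XXO/O.X/OXO
ply 5, X at XXO/OOX/.XO | (2,0)=+0→XXO/OOX/XXO*
ply 6: XXO/OOX/XXO is terminal +0 (O); from X.O/.../.XO depth 7

X's best at [X.O/.../.XO]: (1,2)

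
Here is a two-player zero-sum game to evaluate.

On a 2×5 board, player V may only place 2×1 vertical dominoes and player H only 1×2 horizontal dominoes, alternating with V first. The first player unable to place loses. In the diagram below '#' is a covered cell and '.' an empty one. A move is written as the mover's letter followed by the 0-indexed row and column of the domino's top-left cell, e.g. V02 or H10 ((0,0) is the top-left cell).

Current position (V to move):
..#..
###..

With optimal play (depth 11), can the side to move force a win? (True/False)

V winning at [..#../###..]: True

[..#../###..] V move#1: V03:+1/..##./####.*, V04:+1/..#.#/###.#
[..##./####.] H move#2: H00:-1/####./####.*
[####./####.] V move#3: V04:+1/#####/#####*
[#####/#####] end (terminal -1, H#4); searched ..#../###.. to 11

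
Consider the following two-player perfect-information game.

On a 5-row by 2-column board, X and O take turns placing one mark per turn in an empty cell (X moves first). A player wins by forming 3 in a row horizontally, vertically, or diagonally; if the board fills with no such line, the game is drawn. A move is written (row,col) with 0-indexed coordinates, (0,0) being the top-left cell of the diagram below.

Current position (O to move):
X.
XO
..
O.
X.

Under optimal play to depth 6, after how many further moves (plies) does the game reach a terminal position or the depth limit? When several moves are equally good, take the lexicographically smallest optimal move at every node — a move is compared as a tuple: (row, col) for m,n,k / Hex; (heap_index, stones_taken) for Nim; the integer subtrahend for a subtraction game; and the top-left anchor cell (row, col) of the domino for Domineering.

PV length from [X./XO/../O./X.]: 5 plies

p1 O@[X./XO/../O./X.]: (0,1)[XO/XO/../O./X.]-1 (2,0)[X./XO/O./O./X.]+0* (2,1)[X./XO/.O/O./X.]-1 (3,1)[X./XO/../OO/X.]-1 (4,1)[X./XO/../O./XO]-1
p2 X@[X./XO/O./O./X.]: (0,1)[XX/XO/O./O./X.]+0* (2,1)[X./XO/OX/O./X.]+0 (3,1)[X./XO/O./OX/X.]+0 (4,1)[X./XO/O./O./XX]-1
p3 O@[XX/XO/O./O./X.]: (2,1)[XX/XO/OO/O./X.]+0* (3,1)[XX/XO/O./OO/X.]+0 (4,1)[XX/XO/O./O./XO]+0
p4 X@[XX/XO/OO/O./X.]: (3,1)[XX/XO/OO/OX/X.]+0* (4,1)[XX/XO/OO/O./XX]-1
p5 O@[XX/XO/OO/OX/X.]: (4,1)[XX/XO/OO/OX/XO]+0*
p6 X@[XX/XO/OO/OX/XO] terminal +0; root [X./XO/../O./X.] d6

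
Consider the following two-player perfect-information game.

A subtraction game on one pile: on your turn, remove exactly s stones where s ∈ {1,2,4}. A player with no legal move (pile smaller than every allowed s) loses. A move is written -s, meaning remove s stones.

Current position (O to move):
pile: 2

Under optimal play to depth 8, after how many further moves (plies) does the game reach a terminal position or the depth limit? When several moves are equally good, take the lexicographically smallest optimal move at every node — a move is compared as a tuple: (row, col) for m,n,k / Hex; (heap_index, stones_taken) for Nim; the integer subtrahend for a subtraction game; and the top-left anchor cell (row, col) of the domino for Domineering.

[2] O move#1: -1:-1/1, -2:+1/0*
[0] end (terminal -1, X#2); searched 2 to 8

PV length from [2]: 1 ply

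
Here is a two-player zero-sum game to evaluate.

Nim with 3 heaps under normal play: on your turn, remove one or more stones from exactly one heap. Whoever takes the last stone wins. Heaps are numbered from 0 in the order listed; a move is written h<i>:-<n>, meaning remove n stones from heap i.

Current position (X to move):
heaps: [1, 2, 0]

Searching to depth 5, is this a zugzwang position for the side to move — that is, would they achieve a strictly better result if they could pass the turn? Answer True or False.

zugzwang((1,2,0), X) = False

[(1,2,0)] X move#1: h0:-1:-1/(0,2,0), h1:-1:+1/(1,1,0)*, h1:-2:-1/(1,0,0)
[(1,1,0)] O move#2: h0:-1:-1/(0,1,0)*, h1:-1:-1/(1,0,0)
[(0,1,0)] X move#3: h1:-1:+1/(0,0,0)*
[(0,0,0)] end (terminal -1, O#4); searched (1,2,0) to 5
suppose X passes — search the same position with O to move:
pass> [(1,2,0)] O move#1: h0:-1:-1/(0,2,0), h1:-1:+1/(1,1,0)*, h1:-2:-1/(1,0,0)
pass> [(1,1,0)] X move#2: h0:-1:-1/(0,1,0)*, h1:-1:-1/(1,0,0)
pass> [(0,1,0)] O move#3: h1:-1:+1/(0,0,0)*
pass> [(0,0,0)] end (terminal -1, X#4); searched (1,2,0) to 5
for X: play +1, pass -1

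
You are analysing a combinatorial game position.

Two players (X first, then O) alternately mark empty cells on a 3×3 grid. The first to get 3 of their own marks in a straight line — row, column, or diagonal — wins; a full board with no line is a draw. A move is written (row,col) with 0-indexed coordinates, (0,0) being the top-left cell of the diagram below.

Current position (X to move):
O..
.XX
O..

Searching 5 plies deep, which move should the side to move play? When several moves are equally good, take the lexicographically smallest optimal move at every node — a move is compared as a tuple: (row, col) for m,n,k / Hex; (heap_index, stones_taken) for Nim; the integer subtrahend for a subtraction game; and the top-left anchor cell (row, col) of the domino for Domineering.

X's best at [O../.XX/O..]: (1,0)

[O../.XX/O..] X move#1: (0,1):-1/OX./.XX/O.., (0,2):-1/O.X/.XX/O.., (1,0):+1/O../XXX/O..*, (2,1):-1/O../.XX/OX., (2,2):-1/O../.XX/O.X
[O../XXX/O..] end (terminal -1, O#2); searched O../.XX/O.. to 5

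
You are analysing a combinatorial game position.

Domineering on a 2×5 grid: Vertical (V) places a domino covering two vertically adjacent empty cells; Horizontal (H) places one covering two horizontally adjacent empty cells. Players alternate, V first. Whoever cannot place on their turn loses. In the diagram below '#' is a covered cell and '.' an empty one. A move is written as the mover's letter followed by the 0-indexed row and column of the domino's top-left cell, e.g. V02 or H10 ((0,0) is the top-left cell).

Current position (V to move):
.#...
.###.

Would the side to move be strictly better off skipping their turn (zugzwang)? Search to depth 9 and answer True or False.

zugzwang(.#.../.###., V) = False

[.#.../.###.] V move#1: V00:-1/##.../####., V04:+1/.#..#/.####*
[.#..#/.####] H move#2: H02:-1/.####/.####*
[.####/.####] V move#3: V00:+1/#####/#####*
[#####/#####] end (terminal -1, H#4); searched .#.../.###. to 9
if V skipped the turn, H would face:
~ [.#.../.###.] H move#1: H02:-1/.###./.###.*, H03:-1/.#.##/.###.
~ [.###./.###.] V move#2: V00:+1/####./####.*, V04:+1/.####/.####
~ [####./####.] end (terminal -1, H#3); searched .#.../.###. to 9
compare (V): move=+1 vs pass=+1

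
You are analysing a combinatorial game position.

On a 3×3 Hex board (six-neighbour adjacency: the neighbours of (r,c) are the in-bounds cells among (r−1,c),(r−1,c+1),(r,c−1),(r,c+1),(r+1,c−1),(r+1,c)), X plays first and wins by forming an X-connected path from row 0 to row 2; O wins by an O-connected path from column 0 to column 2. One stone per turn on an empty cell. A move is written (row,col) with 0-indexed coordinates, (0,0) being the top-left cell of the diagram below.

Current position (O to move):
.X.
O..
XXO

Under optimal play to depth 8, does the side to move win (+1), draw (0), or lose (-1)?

value(.X./O../XXO, O) = +1

[.X./O../XXO] O move#1: (0,0):-1/OX./O../XXO, (0,2):-1/.XO/O../XXO, (1,1):+1/.X./OO./XXO*, (1,2):-1/.X./O.O/XXO
[.X./OO./XXO] X move#2: (0,0):-1/XX./OO./XXO*, (0,2):-1/.XX/OO./XXO, (1,2):-1/.X./OOX/XXO
[XX./OO./XXO] O move#3: (0,2):+1/XXO/OO./XXO*, (1,2):+1/XX./OOO/XXO
[XXO/OO./XXO] end (terminal -1, X#4); searched .X./O../XXO to 8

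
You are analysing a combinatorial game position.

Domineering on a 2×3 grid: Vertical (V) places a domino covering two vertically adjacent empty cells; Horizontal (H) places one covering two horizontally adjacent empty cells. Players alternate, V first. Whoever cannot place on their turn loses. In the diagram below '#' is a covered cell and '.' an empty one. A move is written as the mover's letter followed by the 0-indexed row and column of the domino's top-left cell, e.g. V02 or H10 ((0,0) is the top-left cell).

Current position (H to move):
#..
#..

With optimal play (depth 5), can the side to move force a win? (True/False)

H winning at [#../#..]: True

ply 1, H at #../#.. | H01=+1→###/#..*; H11=+1→#../###
ply 2: ###/#.. is terminal -1 (V); from #../#.. depth 5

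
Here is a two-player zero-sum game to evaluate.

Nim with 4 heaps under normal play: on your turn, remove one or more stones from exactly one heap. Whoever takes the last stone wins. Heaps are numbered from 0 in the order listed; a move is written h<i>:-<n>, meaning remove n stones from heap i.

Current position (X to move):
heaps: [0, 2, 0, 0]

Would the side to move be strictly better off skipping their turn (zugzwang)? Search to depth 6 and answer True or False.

zugzwang((0,2,0,0), X) = False

ply 1, X at (0,2,0,0) | h1:-1=-1→(0,1,0,0); h1:-2=+1→(0,0,0,0)*
ply 2: (0,0,0,0) is terminal -1 (O); from (0,2,0,0) depth 6
pass branch (O moves first from the same position):
  | ply 1, O at (0,2,0,0) | h1:-1=-1→(0,1,0,0); h1:-2=+1→(0,0,0,0)*
  | ply 2: (0,0,0,0) is terminal -1 (X); from (0,2,0,0) depth 6
X moving scores +1; X passing scores -1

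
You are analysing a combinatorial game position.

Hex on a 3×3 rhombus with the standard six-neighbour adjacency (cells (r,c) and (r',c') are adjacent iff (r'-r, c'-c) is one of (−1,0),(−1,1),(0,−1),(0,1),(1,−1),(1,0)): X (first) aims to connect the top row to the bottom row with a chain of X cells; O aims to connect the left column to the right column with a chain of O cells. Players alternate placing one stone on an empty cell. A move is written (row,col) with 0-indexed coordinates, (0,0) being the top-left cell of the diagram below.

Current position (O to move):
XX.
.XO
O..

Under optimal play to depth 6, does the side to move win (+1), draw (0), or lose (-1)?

value(XX./.XO/O.., O) = +1

ply 1, O at XX./.XO/O.. | (0,2)=-1→XXO/.XO/O..; (1,0)=-1→XX./OXO/O..; (2,1)=+1→XX./.XO/OO.*; (2,2)=-1→XX./.XO/O.O
ply 2: XX./.XO/OO. is terminal -1 (X); from XX./.XO/O.. depth 6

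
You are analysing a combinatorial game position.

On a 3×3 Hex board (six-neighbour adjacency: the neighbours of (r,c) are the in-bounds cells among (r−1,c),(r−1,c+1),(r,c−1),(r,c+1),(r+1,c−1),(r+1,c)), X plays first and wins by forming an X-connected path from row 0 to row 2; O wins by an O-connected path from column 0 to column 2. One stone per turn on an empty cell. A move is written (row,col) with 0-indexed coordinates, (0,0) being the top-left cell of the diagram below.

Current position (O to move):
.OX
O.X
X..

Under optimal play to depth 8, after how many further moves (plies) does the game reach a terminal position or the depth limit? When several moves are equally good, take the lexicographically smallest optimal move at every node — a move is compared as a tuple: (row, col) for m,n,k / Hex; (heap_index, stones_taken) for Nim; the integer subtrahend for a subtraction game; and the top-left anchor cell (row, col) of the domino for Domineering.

[.OX/O.X/X..] O move#1: (0,0):-1/OOX/O.X/X..*, (1,1):-1/.OX/OOX/X.., (2,1):-1/.OX/O.X/XO., (2,2):-1/.OX/O.X/X.O
[OOX/O.X/X..] X move#2: (1,1):+1/OOX/OXX/X..*, (2,1):+1/OOX/O.X/XX., (2,2):+1/OOX/O.X/X.X
[OOX/OXX/X..] end (terminal -1, O#3); searched .OX/O.X/X.. to 8

PV length from [.OX/O.X/X..]: 2 plies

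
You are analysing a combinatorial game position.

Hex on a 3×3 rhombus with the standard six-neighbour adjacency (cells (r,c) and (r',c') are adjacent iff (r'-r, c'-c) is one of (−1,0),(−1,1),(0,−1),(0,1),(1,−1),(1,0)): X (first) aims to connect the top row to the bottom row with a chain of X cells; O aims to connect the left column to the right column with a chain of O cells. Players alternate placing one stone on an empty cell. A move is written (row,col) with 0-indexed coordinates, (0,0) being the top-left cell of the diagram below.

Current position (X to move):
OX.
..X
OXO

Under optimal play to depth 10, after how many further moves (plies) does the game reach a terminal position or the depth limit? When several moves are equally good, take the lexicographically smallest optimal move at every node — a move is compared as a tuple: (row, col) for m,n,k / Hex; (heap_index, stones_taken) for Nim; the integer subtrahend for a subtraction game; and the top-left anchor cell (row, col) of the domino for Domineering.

[OX./..X/OXO] X move#1: (0,2):+1/OXX/..X/OXO*, (1,0):+1/OX./X.X/OXO, (1,1):+1/OX./.XX/OXO
[OXX/..X/OXO] end (terminal -1, O#2); searched OX./..X/OXO to 10

PV length from [OX./..X/OXO]: 1 ply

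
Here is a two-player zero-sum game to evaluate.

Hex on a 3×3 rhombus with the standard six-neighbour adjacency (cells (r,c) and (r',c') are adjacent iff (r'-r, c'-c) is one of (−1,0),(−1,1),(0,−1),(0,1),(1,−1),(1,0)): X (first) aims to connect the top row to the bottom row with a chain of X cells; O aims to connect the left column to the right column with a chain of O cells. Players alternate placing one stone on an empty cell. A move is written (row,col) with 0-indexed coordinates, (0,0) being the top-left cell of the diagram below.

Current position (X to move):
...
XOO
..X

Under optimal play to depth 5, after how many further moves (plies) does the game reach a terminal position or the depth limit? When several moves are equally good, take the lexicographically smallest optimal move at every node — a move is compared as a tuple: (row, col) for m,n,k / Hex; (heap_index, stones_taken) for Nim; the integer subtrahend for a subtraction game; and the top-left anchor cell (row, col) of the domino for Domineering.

p1 X@[.../XOO/..X]: (0,0)[X../XOO/..X]-1 (0,1)[.X./XOO/..X]-1 (0,2)[..X/XOO/..X]-1 (2,0)[.../XOO/X.X]+1* (2,1)[.../XOO/.XX]-1
p2 O@[.../XOO/X.X]: (0,0)[O../XOO/X.X]-1* (0,1)[.O./XOO/X.X]-1 (0,2)[..O/XOO/X.X]-1 (2,1)[.../XOO/XOX]-1
p3 X@[O../XOO/X.X]: (0,1)[OX./XOO/X.X]+1* (0,2)[O.X/XOO/X.X]-1 (2,1)[O../XOO/XXX]-1
p4 O@[OX./XOO/X.X] terminal -1; root [.../XOO/..X] d5

PV length from [.../XOO/..X]: 3 plies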